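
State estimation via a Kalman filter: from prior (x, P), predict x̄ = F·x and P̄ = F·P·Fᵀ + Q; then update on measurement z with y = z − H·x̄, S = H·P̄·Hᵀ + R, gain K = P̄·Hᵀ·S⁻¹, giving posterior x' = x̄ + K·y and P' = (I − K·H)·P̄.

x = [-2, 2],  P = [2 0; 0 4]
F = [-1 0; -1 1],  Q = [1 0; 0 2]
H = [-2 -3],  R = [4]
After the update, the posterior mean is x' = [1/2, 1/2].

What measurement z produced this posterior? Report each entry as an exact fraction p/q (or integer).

z = [-2]

x̄ = F·x = [2, 4]
P̄ = F·P·Fᵀ + Q = [3 2; 2 8]
S = H·P̄·Hᵀ + R = [112]
K = P̄·Hᵀ·S⁻¹ = [-3/28; -1/4]
x' − x̄ = [-3/2, -7/2] = K·y
y = (KᵀK)⁻¹·Kᵀ·(x' − x̄) = [14]
z = y + H·x̄ = [14] + [-16] = [-2]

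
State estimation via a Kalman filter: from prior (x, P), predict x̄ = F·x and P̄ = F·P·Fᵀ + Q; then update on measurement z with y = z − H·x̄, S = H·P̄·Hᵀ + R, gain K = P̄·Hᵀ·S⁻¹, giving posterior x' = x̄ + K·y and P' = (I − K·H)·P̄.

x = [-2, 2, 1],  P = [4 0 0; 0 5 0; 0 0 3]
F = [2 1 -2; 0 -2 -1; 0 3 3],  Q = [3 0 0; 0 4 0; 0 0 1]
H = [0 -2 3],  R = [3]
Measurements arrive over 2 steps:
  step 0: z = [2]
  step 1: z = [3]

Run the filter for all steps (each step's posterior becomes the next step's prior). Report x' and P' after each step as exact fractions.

step 0: x' = [-4909/1236, -65/412, 243/412], P' = [44495/1236 -1705/412 -1137/412; -1705/412 1377/412 861/412; -1137/412 861/412 673/412]
step 1: x' = [-7791251/857892, -477/5836, 135339/142982], P' = [109331465/857892 -4797/5836 -49071/71491; -4797/5836 14223/5836 2175/1459; -49071/71491 2175/1459 176885/142982]

step 0: x̄ = F·x = [-4, -5, 9]
step 0: P̄ = F·P·Fᵀ + Q = [36 -4 -3; -4 27 -39; -3 -39 73]
step 0: y = z − H·x̄ = [-35]
step 0: S = H·P̄·Hᵀ + R = [1236]
step 0: K = P̄·Hᵀ·S⁻¹ = [-1/1236; -57/412; 99/412]
step 0: x' = x̄ + K·y = [-4909/1236, -65/412, 243/412]
step 0: P' = (I − K·H)·P̄ = [44495/1236 -1705/412 -1137/412; -1705/412 1377/412 861/412; -1137/412 861/412 673/412]
step 1: x̄ = F·x = [-11471/1236, -113/412, 267/206]
step 1: P̄ = F·P·Fᵀ + Q = [190391/1236 10269/412 -9771/206; 10269/412 11273/412 -9015/206; -9771/206 -9015/206 8590/103]
step 1: y = z − H·x̄ = [-148/103]
step 1: S = H·P̄·Hᵀ + R = [142982/103]
step 1: K = P̄·Hᵀ·S⁻¹ = [-19791/142982; -391/2918; 34785/142982]
step 1: x' = x̄ + K·y = [-7791251/857892, -477/5836, 135339/142982]
step 1: P' = (I − K·H)·P̄ = [109331465/857892 -4797/5836 -49071/71491; -4797/5836 14223/5836 2175/1459; -49071/71491 2175/1459 176885/142982]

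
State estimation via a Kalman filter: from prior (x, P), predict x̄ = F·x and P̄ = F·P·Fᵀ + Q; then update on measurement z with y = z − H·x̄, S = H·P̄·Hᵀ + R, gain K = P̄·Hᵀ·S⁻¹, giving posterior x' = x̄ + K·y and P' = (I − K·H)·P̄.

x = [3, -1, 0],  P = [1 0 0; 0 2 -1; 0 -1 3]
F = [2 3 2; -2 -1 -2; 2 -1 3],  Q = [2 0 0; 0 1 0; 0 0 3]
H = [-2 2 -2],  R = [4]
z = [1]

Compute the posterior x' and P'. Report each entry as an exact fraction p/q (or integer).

x̄ = F·x = [3, -5, 7]
P̄ = F·P·Fᵀ + Q = [24 -14 9; -14 15 -19; 9 -19 42]
y = z − H·x̄ = [31]
S = H·P̄·Hᵀ + R = [664]
K = P̄·Hᵀ·S⁻¹ = [-47/332; 12/83; -35/166]
x' = x̄ + K·y = [-461/332, -43/83, 77/166]
P' = (I − K·H)·P̄ = [1775/166 -34/83 -898/83; -34/83 93/83 103/83; -898/83 103/83 1036/83]

x' = [-461/332, -43/83, 77/166]
P' = [1775/166 -34/83 -898/83; -34/83 93/83 103/83; -898/83 103/83 1036/83]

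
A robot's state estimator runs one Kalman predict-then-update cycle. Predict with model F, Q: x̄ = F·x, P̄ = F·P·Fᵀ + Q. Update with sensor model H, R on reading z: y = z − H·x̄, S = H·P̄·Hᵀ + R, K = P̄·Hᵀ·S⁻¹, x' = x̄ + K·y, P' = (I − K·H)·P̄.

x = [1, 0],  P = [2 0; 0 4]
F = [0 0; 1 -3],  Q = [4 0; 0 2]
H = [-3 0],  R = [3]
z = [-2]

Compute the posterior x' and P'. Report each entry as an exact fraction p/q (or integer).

x' = [8/13, 1]
P' = [4/13 0; 0 40]

x̄ = F·x = [0, 1]
P̄ = F·P·Fᵀ + Q = [4 0; 0 40]
y = z − H·x̄ = [-2]
S = H·P̄·Hᵀ + R = [39]
K = P̄·Hᵀ·S⁻¹ = [-4/13; 0]
x' = x̄ + K·y = [8/13, 1]
P' = (I − K·H)·P̄ = [4/13 0; 0 40]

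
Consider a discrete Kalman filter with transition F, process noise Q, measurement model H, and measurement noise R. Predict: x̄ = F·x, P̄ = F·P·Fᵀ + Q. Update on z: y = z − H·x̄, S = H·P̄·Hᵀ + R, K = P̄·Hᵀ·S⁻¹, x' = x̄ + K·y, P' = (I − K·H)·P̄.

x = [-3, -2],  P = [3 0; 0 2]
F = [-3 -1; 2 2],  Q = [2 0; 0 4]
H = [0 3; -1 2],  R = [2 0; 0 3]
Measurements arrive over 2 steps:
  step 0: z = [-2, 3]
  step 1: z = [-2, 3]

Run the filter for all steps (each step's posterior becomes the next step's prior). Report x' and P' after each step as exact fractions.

step 0: x̄ = F·x = [11, -10]
step 0: P̄ = F·P·Fᵀ + Q = [31 -22; -22 24]
step 0: y = z − H·x̄ = [28, 34]
step 0: S = H·P̄·Hᵀ + R = [218 210; 210 218]
step 0: K = P̄·Hᵀ·S⁻¹ = [681/1712 -1245/1712; 249/856 35/856]
step 0: x' = x̄ + K·y = [-2215/856, -199/428]
step 0: P' = (I − K·H)·P̄ = [4643/1712 227/856; 227/856 83/428]
step 1: x̄ = F·x = [7043/856, -2613/428]
step 1: P̄ = F·P·Fᵀ + Q = [48267/1712 -16077/856; -16077/856 7595/428]
step 1: y = z − H·x̄ = [6983/428, 20063/856]
step 1: S = H·P̄·Hᵀ + R = [69211/428 139371/856; 139371/856 303539/1712]
step 1: K = P̄·Hᵀ·S⁻¹ = [613143/1850423 -1249329/1850423; 515628/1850423 92914/1850423]
step 1: x' = x̄ + K·y = [-4053275/1850423, -706678/1850423]
step 1: P' = (I − K·H)·P̄ = [4565511/1850423 408762/1850423; 408762/1850423 343752/1850423]

step 0: x' = [-2215/856, -199/428], P' = [4643/1712 227/856; 227/856 83/428]
step 1: x' = [-4053275/1850423, -706678/1850423], P' = [4565511/1850423 408762/1850423; 408762/1850423 343752/1850423]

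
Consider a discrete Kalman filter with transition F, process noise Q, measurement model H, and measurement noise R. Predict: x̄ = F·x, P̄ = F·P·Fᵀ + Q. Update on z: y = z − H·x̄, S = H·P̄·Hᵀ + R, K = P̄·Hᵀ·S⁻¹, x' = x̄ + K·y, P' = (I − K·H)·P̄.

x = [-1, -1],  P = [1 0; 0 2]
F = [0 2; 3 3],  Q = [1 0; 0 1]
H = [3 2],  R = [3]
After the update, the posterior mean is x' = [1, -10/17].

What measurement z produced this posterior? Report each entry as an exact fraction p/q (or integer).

z = [2]

x̄ = F·x = [-2, -6]
P̄ = F·P·Fᵀ + Q = [9 12; 12 28]
S = H·P̄·Hᵀ + R = [340]
K = P̄·Hᵀ·S⁻¹ = [3/20; 23/85]
x' − x̄ = [3, 92/17] = K·y
y = (KᵀK)⁻¹·Kᵀ·(x' − x̄) = [20]
z = y + H·x̄ = [20] + [-18] = [2]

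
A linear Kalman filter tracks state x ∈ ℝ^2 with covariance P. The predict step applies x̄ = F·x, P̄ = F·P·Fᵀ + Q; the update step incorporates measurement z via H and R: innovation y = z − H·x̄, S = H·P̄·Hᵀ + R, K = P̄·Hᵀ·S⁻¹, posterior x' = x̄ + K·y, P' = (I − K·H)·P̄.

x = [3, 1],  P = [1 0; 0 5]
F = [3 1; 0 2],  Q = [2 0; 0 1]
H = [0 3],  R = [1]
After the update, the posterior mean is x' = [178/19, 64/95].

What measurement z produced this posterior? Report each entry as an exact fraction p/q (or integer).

x̄ = F·x = [10, 2]
P̄ = F·P·Fᵀ + Q = [16 10; 10 21]
S = H·P̄·Hᵀ + R = [190]
K = P̄·Hᵀ·S⁻¹ = [3/19; 63/190]
x' − x̄ = [-12/19, -126/95] = K·y
y = (KᵀK)⁻¹·Kᵀ·(x' − x̄) = [-4]
z = y + H·x̄ = [-4] + [6] = [2]

z = [2]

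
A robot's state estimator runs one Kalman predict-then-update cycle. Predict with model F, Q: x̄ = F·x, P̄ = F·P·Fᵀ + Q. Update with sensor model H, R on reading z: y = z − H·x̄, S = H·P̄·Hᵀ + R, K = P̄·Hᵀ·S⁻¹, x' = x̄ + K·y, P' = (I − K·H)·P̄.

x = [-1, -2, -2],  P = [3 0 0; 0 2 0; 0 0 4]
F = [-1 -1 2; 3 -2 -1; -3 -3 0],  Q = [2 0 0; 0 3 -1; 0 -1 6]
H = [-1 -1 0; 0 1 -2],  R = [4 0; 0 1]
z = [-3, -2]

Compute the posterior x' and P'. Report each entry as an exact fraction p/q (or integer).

x̄ = F·x = [-1, 3, 9]
P̄ = F·P·Fᵀ + Q = [23 -13 15; -13 42 -16; 15 -16 51]
y = z − H·x̄ = [-1, 13]
S = H·P̄·Hᵀ + R = [43 -31; -31 311]
K = P̄·Hᵀ·S⁻¹ = [-4443/12412 -2159/12412; -6725/12412 2283/12412; -3347/12412 -5043/12412]
x' = x̄ + K·y = [-9009/3103, 18410/3103, 12374/3103]
P' = (I − K·H)·P̄ = [148209/12412 -130437/12412 -64139/12412; -130437/12412 157337/12412 77527/12412; -64139/12412 77527/12412 41285/12412]

x' = [-9009/3103, 18410/3103, 12374/3103]
P' = [148209/12412 -130437/12412 -64139/12412; -130437/12412 157337/12412 77527/12412; -64139/12412 77527/12412 41285/12412]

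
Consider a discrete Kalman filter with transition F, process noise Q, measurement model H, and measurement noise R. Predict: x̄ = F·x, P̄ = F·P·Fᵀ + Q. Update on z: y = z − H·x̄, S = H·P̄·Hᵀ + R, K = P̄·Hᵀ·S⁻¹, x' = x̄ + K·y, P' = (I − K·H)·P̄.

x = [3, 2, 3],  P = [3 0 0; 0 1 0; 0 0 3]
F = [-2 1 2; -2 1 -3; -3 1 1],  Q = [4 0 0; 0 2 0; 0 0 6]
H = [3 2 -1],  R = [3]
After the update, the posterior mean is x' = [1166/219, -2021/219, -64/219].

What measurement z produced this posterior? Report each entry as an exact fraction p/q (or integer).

x̄ = F·x = [2, -13, -4]
P̄ = F·P·Fᵀ + Q = [29 -5 25; -5 42 10; 25 10 37]
S = H·P̄·Hᵀ + R = [219]
K = P̄·Hᵀ·S⁻¹ = [52/219; 59/219; 58/219]
x' − x̄ = [728/219, 826/219, 812/219] = K·y
y = (KᵀK)⁻¹·Kᵀ·(x' − x̄) = [14]
z = y + H·x̄ = [14] + [-16] = [-2]

z = [-2]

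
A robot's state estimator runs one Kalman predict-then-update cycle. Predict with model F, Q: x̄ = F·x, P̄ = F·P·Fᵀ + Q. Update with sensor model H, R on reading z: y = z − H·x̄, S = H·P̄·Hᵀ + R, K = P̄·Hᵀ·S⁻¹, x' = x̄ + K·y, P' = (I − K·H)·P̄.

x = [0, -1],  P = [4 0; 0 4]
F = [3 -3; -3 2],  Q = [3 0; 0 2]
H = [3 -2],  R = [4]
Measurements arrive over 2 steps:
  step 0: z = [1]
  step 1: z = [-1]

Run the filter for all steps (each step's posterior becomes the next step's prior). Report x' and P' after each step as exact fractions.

step 0: x̄ = F·x = [3, -2]
step 0: P̄ = F·P·Fᵀ + Q = [75 -60; -60 54]
step 0: y = z − H·x̄ = [-12]
step 0: S = H·P̄·Hᵀ + R = [1615]
step 0: K = P̄·Hᵀ·S⁻¹ = [69/323; -288/1615]
step 0: x' = x̄ + K·y = [141/323, 226/1615]
step 0: P' = (I − K·H)·P̄ = [420/323 492/323; 492/323 4266/1615]
step 1: x̄ = F·x = [1437/1615, -1663/1615]
step 1: P̄ = F·P·Fᵀ + Q = [17859/1615 -7596/1615; -7596/1615 9674/1615]
step 1: y = z − H·x̄ = [-9252/1615]
step 1: S = H·P̄·Hᵀ + R = [297039/1615]
step 1: K = P̄·Hᵀ·S⁻¹ = [22923/99013; -42136/297039]
step 1: x' = x̄ + K·y = [-43221/99013, -21493/99013]
step 1: P' = (I − K·H)·P̄ = [118812/99013 132372/99013; 132372/99013 679946/297039]

step 0: x' = [141/323, 226/1615], P' = [420/323 492/323; 492/323 4266/1615]
step 1: x' = [-43221/99013, -21493/99013], P' = [118812/99013 132372/99013; 132372/99013 679946/297039]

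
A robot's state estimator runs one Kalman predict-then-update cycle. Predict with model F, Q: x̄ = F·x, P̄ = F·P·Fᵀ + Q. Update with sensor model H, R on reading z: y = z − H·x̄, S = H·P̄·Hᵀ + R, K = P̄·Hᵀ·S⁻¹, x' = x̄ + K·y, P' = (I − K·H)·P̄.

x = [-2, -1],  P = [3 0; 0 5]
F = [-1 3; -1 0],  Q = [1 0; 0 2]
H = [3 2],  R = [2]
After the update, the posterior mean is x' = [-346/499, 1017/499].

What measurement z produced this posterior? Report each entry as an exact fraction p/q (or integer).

x̄ = F·x = [-1, 2]
P̄ = F·P·Fᵀ + Q = [49 3; 3 5]
S = H·P̄·Hᵀ + R = [499]
K = P̄·Hᵀ·S⁻¹ = [153/499; 19/499]
x' − x̄ = [153/499, 19/499] = K·y
y = (KᵀK)⁻¹·Kᵀ·(x' − x̄) = [1]
z = y + H·x̄ = [1] + [1] = [2]

z = [2]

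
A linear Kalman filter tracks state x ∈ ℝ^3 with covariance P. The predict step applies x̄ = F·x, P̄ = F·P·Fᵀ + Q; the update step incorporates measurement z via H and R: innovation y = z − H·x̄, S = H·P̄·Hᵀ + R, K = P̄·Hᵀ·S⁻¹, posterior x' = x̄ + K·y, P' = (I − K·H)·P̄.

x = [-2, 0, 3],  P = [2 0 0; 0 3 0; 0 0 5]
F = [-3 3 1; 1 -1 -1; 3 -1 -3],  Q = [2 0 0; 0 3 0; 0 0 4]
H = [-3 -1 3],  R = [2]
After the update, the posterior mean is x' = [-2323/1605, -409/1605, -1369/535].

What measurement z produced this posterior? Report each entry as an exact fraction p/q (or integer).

x̄ = F·x = [9, -5, -15]
P̄ = F·P·Fᵀ + Q = [52 -20 -42; -20 13 24; -42 24 70]
S = H·P̄·Hᵀ + R = [1605]
K = P̄·Hᵀ·S⁻¹ = [-262/1605; 119/1605; 104/535]
x' − x̄ = [-16768/1605, 7616/1605, 6656/535] = K·y
y = (KᵀK)⁻¹·Kᵀ·(x' − x̄) = [64]
z = y + H·x̄ = [64] + [-67] = [-3]

z = [-3]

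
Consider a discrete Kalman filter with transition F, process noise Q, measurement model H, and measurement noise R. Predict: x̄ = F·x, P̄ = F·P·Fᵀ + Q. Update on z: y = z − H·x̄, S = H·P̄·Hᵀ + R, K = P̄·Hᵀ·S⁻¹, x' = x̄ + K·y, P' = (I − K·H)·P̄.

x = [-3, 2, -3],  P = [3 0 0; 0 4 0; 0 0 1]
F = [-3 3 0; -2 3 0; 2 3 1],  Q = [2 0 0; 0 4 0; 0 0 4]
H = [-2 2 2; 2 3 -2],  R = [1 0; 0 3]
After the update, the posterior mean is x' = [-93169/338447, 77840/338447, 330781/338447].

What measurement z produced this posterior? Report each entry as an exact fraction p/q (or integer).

x̄ = F·x = [15, 12, -3]
P̄ = F·P·Fᵀ + Q = [65 54 18; 54 52 24; 18 24 53]
S = H·P̄·Hᵀ + R = [297 -76; -76 1159]
K = P̄·Hᵀ·S⁻¹ = [1878/17813 77096/338447; 3548/17813 67496/338447; 7206/17813 9562/338447]
x' − x̄ = [-5169874/338447, -3983524/338447, 1346122/338447] = K·y
y = (KᵀK)⁻¹·Kᵀ·(x' − x̄) = [15, -74]
z = y + H·x̄ = [15, -74] + [-12, 72] = [3, -2]

z = [3, -2]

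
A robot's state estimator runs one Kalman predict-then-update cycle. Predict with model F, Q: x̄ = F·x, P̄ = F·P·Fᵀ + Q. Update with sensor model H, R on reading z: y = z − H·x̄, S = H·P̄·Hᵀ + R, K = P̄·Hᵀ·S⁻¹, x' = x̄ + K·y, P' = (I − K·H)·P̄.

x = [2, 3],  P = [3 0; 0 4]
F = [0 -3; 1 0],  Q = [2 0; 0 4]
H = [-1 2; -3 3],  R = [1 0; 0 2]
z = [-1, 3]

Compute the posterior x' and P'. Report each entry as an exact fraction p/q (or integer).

x' = [-7549/2933, -676/419]
P' = [4598/2933 494/419; 494/419 420/419]

x̄ = F·x = [-9, 2]
P̄ = F·P·Fᵀ + Q = [38 0; 0 7]
y = z − H·x̄ = [-14, -30]
S = H·P̄·Hᵀ + R = [67 156; 156 407]
K = P̄·Hᵀ·S⁻¹ = [2318/2933 -1710/2933; 346/419 -111/419]
x' = x̄ + K·y = [-7549/2933, -676/419]
P' = (I − K·H)·P̄ = [4598/2933 494/419; 494/419 420/419]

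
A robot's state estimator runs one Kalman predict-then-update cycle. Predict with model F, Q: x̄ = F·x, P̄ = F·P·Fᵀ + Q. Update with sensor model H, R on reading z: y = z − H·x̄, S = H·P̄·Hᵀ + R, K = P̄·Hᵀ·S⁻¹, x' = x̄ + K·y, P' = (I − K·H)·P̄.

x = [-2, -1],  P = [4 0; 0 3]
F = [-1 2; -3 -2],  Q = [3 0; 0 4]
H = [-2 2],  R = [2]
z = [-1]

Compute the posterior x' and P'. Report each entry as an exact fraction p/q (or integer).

x̄ = F·x = [0, 8]
P̄ = F·P·Fᵀ + Q = [19 0; 0 52]
y = z − H·x̄ = [-17]
S = H·P̄·Hᵀ + R = [286]
K = P̄·Hᵀ·S⁻¹ = [-19/143; 4/11]
x' = x̄ + K·y = [323/143, 20/11]
P' = (I − K·H)·P̄ = [1995/143 152/11; 152/11 156/11]

x' = [323/143, 20/11]
P' = [1995/143 152/11; 152/11 156/11]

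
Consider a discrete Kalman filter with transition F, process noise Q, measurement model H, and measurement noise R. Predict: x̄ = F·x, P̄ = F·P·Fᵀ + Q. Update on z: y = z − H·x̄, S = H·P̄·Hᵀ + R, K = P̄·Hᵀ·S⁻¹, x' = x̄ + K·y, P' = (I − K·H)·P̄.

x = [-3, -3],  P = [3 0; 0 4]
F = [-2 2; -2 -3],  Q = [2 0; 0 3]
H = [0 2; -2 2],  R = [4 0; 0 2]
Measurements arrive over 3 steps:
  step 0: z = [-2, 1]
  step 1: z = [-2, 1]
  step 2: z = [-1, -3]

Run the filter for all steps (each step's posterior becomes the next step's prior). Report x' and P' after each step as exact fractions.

step 0: x' = [-1374/1517, -1485/3034], P' = [2094/1517 1380/1517; 1380/1517 2823/3034]
step 1: x' = [-756950/909413, -470331/909413], P' = [987794/909413 655842/909413; 655842/909413 734889/909413]
step 2: x' = [220526853/227480369, -105982677/227480369], P' = [242816106/227480369 160422382/227480369; 160422382/227480369 180732376/227480369]

step 0: x̄ = F·x = [0, 15]
step 0: P̄ = F·P·Fᵀ + Q = [30 -12; -12 51]
step 0: y = z − H·x̄ = [-32, -29]
step 0: S = H·P̄·Hᵀ + R = [208 252; 252 422]
step 0: K = P̄·Hᵀ·S⁻¹ = [690/1517 -714/1517; 2823/6068 63/3034]
step 0: x' = x̄ + K·y = [-1374/1517, -1485/3034]
step 0: P' = (I − K·H)·P̄ = [2094/1517 1380/1517; 1380/1517 2823/3034]
step 1: x̄ = F·x = [1263/1517, 9951/3034]
step 1: P̄ = F·P·Fᵀ + Q = [6016/1517 2667/1517; 2667/1517 84381/3034]
step 1: y = z − H·x̄ = [-12985/1517, -5908/1517]
step 1: S = H·P̄·Hᵀ + R = [174830/1517 158094/1517; 158094/1517 174524/1517]
step 1: K = P̄·Hᵀ·S⁻¹ = [327921/909413 -331952/909413; 734889/1818826 79047/909413]
step 1: x' = x̄ + K·y = [-756950/909413, -470331/909413]
step 1: P' = (I − K·H)·P̄ = [987794/909413 655842/909413; 655842/909413 734889/909413]
step 2: x̄ = F·x = [573238/909413, 2924893/909413]
step 2: P̄ = F·P·Fᵀ + Q = [3462822/909413 853526/909413; 853526/909413 21163520/909413]
step 2: y = z − H·x̄ = [-6759199/909413, -7431549/909413]
step 2: S = H·P̄·Hᵀ + R = [88291732/909413 81239976/909413; 81239976/909413 93495986/909413]
step 2: K = P̄·Hᵀ·S⁻¹ = [80211191/227480369 -82393724/227480369; 90366188/227480369 20309994/227480369]
step 2: x' = x̄ + K·y = [220526853/227480369, -105982677/227480369]
step 2: P' = (I − K·H)·P̄ = [242816106/227480369 160422382/227480369; 160422382/227480369 180732376/227480369]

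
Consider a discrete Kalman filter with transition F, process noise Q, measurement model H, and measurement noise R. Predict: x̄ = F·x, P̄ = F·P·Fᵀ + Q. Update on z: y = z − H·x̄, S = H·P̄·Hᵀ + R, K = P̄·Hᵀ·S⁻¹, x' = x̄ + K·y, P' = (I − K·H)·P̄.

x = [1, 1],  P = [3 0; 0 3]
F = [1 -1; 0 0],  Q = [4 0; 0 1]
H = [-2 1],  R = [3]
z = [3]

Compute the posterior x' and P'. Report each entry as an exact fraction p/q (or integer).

x' = [-15/11, 3/44]
P' = [10/11 5/11; 5/11 43/44]

x̄ = F·x = [0, 0]
P̄ = F·P·Fᵀ + Q = [10 0; 0 1]
y = z − H·x̄ = [3]
S = H·P̄·Hᵀ + R = [44]
K = P̄·Hᵀ·S⁻¹ = [-5/11; 1/44]
x' = x̄ + K·y = [-15/11, 3/44]
P' = (I − K·H)·P̄ = [10/11 5/11; 5/11 43/44]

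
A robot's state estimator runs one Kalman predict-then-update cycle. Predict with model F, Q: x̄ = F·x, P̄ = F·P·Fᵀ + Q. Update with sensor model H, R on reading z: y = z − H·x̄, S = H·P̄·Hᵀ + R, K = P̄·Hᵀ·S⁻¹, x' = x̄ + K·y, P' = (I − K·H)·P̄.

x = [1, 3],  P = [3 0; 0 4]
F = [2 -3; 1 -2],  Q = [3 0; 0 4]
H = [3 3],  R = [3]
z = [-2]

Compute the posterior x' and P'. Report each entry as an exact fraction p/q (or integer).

x' = [-67/403, -213/403]
P' = [870/403 -789/403; -789/403 842/403]

x̄ = F·x = [-7, -5]
P̄ = F·P·Fᵀ + Q = [51 30; 30 23]
y = z − H·x̄ = [34]
S = H·P̄·Hᵀ + R = [1209]
K = P̄·Hᵀ·S⁻¹ = [81/403; 53/403]
x' = x̄ + K·y = [-67/403, -213/403]
P' = (I − K·H)·P̄ = [870/403 -789/403; -789/403 842/403]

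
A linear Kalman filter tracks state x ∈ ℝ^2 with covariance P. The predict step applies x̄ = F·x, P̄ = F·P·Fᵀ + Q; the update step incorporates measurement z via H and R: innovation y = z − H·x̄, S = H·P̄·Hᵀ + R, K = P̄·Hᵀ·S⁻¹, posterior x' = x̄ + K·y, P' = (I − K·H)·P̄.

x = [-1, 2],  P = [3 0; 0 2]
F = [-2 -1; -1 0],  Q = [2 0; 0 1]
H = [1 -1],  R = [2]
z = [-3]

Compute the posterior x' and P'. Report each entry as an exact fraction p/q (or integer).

x' = [-2, 3/5]
P' = [6 4; 4 18/5]

x̄ = F·x = [0, 1]
P̄ = F·P·Fᵀ + Q = [16 6; 6 4]
y = z − H·x̄ = [-2]
S = H·P̄·Hᵀ + R = [10]
K = P̄·Hᵀ·S⁻¹ = [1; 1/5]
x' = x̄ + K·y = [-2, 3/5]
P' = (I − K·H)·P̄ = [6 4; 4 18/5]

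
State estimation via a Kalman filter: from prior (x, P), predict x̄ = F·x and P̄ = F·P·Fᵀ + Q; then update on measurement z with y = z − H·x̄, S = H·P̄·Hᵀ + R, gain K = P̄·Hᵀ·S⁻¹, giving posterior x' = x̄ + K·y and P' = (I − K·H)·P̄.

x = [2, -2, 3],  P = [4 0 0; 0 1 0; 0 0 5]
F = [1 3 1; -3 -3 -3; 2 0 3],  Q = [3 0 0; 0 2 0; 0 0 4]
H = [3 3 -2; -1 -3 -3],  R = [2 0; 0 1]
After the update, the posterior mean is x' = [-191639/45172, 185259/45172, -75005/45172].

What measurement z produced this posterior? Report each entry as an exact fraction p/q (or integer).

x̄ = F·x = [-1, -9, 13]
P̄ = F·P·Fᵀ + Q = [21 -36 23; -36 92 -69; 23 -69 65]
S = H·P̄·Hᵀ + R = [1183 -23; -23 115]
K = P̄·Hᵀ·S⁻¹ = [-437/5892 19201/135516; 499/1964 -10667/45172; -1351/5892 -19177/135516]
x' − x̄ = [-146467/45172, 591807/45172, -662241/45172] = K·y
y = (KᵀK)⁻¹·Kᵀ·(x' − x̄) = [59, 8]
z = y + H·x̄ = [59, 8] + [-56, -11] = [3, -3]

z = [3, -3]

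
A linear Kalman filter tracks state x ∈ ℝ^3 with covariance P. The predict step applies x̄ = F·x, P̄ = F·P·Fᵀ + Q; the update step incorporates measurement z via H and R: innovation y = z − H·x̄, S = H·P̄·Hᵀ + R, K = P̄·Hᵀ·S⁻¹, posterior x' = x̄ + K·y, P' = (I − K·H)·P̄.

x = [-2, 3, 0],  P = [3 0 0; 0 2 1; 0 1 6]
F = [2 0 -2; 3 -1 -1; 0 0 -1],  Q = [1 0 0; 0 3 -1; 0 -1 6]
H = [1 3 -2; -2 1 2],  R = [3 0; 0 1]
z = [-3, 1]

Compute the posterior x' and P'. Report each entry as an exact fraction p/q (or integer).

x̄ = F·x = [-4, -9, 0]
P̄ = F·P·Fᵀ + Q = [37 32 12; 32 40 6; 12 6 12]
y = z − H·x̄ = [28, 2]
S = H·P̄·Hᵀ + R = [520 -66; -66 37]
K = P̄·Hᵀ·S⁻¹ = [2845/14884 -1083/7442; 1097/3721 750/3721; 309/7442 879/3721]
x' = x̄ + K·y = [3948/3721, -1273/3721, 6084/3721]
P' = (I − K·H)·P̄ = [201615/14884 12999/3721 87267/7442; 12999/3721 4260/3721 11244/3721; 87267/7442 11244/3721 38451/3721]

x' = [3948/3721, -1273/3721, 6084/3721]
P' = [201615/14884 12999/3721 87267/7442; 12999/3721 4260/3721 11244/3721; 87267/7442 11244/3721 38451/3721]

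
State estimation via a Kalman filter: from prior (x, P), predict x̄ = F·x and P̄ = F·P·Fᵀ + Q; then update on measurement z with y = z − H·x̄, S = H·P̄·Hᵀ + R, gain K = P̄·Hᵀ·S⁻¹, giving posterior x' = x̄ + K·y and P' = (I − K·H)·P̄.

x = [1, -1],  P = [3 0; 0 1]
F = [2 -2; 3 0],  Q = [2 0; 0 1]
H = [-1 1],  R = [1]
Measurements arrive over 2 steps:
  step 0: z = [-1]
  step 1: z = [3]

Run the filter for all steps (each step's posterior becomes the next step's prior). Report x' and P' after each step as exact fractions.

step 0: x' = [4, 3], P' = [18 18; 18 208/11]
step 1: x' = [2083/933, 9841/1866], P' = [5084/933 5053/933; 5053/933 11899/1866]

step 0: x̄ = F·x = [4, 3]
step 0: P̄ = F·P·Fᵀ + Q = [18 18; 18 28]
step 0: y = z − H·x̄ = [0]
step 0: S = H·P̄·Hᵀ + R = [11]
step 0: K = P̄·Hᵀ·S⁻¹ = [0; 10/11]
step 0: x' = x̄ + K·y = [4, 3]
step 0: P' = (I − K·H)·P̄ = [18 18; 18 208/11]
step 1: x̄ = F·x = [2, 12]
step 1: P̄ = F·P·Fᵀ + Q = [62/11 0; 0 163]
step 1: y = z − H·x̄ = [-7]
step 1: S = H·P̄·Hᵀ + R = [1866/11]
step 1: K = P̄·Hᵀ·S⁻¹ = [-31/933; 1793/1866]
step 1: x' = x̄ + K·y = [2083/933, 9841/1866]
step 1: P' = (I − K·H)·P̄ = [5084/933 5053/933; 5053/933 11899/1866]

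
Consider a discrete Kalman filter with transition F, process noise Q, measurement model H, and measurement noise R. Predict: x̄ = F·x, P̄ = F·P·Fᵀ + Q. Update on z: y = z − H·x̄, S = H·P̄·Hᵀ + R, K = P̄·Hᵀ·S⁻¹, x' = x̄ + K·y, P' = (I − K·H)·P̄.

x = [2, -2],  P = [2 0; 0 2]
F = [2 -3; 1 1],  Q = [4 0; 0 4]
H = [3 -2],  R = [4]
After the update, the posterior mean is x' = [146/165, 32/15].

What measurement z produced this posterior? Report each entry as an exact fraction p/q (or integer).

x̄ = F·x = [10, 0]
P̄ = F·P·Fᵀ + Q = [30 -2; -2 8]
S = H·P̄·Hᵀ + R = [330]
K = P̄·Hᵀ·S⁻¹ = [47/165; -1/15]
x' − x̄ = [-1504/165, 32/15] = K·y
y = (KᵀK)⁻¹·Kᵀ·(x' − x̄) = [-32]
z = y + H·x̄ = [-32] + [30] = [-2]

z = [-2]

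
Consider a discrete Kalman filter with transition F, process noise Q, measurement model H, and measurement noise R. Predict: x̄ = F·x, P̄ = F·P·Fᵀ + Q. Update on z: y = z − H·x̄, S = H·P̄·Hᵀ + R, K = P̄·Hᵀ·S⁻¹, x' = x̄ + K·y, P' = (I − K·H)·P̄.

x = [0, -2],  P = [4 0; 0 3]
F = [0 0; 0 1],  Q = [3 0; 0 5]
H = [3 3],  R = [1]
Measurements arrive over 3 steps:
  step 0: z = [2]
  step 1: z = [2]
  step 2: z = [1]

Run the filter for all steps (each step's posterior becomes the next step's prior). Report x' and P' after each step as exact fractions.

step 0: x' = [18/25, -2/25], P' = [219/100 -54/25; -54/25 56/25]
step 1: x' = [504/2329, 1030/2329], P' = [4962/2329 -4887/2329; -4887/2329 5068/2329]
step 2: x' = [-6849/215629, 78979/215629], P' = [458238/215629 -451251/215629; -451251/215629 467964/215629]

step 0: x̄ = F·x = [0, -2]
step 0: P̄ = F·P·Fᵀ + Q = [3 0; 0 8]
step 0: y = z − H·x̄ = [8]
step 0: S = H·P̄·Hᵀ + R = [100]
step 0: K = P̄·Hᵀ·S⁻¹ = [9/100; 6/25]
step 0: x' = x̄ + K·y = [18/25, -2/25]
step 0: P' = (I − K·H)·P̄ = [219/100 -54/25; -54/25 56/25]
step 1: x̄ = F·x = [0, -2/25]
step 1: P̄ = F·P·Fᵀ + Q = [3 0; 0 181/25]
step 1: y = z − H·x̄ = [56/25]
step 1: S = H·P̄·Hᵀ + R = [2329/25]
step 1: K = P̄·Hᵀ·S⁻¹ = [225/2329; 543/2329]
step 1: x' = x̄ + K·y = [504/2329, 1030/2329]
step 1: P' = (I − K·H)·P̄ = [4962/2329 -4887/2329; -4887/2329 5068/2329]
step 2: x̄ = F·x = [0, 1030/2329]
step 2: P̄ = F·P·Fᵀ + Q = [3 0; 0 16713/2329]
step 2: y = z − H·x̄ = [-761/2329]
step 2: S = H·P̄·Hᵀ + R = [215629/2329]
step 2: K = P̄·Hᵀ·S⁻¹ = [20961/215629; 50139/215629]
step 2: x' = x̄ + K·y = [-6849/215629, 78979/215629]
step 2: P' = (I − K·H)·P̄ = [458238/215629 -451251/215629; -451251/215629 467964/215629]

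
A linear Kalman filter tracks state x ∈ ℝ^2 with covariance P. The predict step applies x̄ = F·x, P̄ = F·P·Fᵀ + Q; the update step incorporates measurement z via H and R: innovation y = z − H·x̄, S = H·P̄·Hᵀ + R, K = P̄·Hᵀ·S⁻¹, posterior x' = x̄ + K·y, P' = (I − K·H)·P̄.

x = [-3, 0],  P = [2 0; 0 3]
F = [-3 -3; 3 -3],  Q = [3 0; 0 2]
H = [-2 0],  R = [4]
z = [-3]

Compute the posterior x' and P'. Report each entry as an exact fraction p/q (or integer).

x' = [81/49, -1017/98]
P' = [48/49 9/49; 9/49 2222/49]

x̄ = F·x = [9, -9]
P̄ = F·P·Fᵀ + Q = [48 9; 9 47]
y = z − H·x̄ = [15]
S = H·P̄·Hᵀ + R = [196]
K = P̄·Hᵀ·S⁻¹ = [-24/49; -9/98]
x' = x̄ + K·y = [81/49, -1017/98]
P' = (I − K·H)·P̄ = [48/49 9/49; 9/49 2222/49]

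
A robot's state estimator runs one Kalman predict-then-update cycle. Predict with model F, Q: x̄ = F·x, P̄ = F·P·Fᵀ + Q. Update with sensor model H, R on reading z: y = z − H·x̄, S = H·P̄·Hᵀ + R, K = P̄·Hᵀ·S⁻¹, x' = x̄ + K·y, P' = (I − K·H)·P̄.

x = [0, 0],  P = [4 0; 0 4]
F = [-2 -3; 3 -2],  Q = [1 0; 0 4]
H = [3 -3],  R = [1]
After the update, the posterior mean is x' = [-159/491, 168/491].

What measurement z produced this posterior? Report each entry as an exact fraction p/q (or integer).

x̄ = F·x = [0, 0]
P̄ = F·P·Fᵀ + Q = [53 0; 0 56]
S = H·P̄·Hᵀ + R = [982]
K = P̄·Hᵀ·S⁻¹ = [159/982; -84/491]
x' − x̄ = [-159/491, 168/491] = K·y
y = (KᵀK)⁻¹·Kᵀ·(x' − x̄) = [-2]
z = y + H·x̄ = [-2] + [0] = [-2]

z = [-2]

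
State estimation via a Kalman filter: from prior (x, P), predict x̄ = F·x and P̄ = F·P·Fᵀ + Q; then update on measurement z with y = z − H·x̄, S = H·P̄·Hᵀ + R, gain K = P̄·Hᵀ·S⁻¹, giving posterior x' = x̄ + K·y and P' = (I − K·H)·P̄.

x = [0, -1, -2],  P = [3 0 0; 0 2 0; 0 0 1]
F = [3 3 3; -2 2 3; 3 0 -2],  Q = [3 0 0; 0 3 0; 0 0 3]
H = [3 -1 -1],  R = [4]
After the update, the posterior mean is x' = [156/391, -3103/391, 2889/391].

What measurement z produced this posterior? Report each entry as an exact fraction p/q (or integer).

z = [2]

x̄ = F·x = [-9, -8, 4]
P̄ = F·P·Fᵀ + Q = [57 3 21; 3 32 -24; 21 -24 34]
S = H·P̄·Hᵀ + R = [391]
K = P̄·Hᵀ·S⁻¹ = [147/391; 1/391; 53/391]
x' − x̄ = [3675/391, 25/391, 1325/391] = K·y
y = (KᵀK)⁻¹·Kᵀ·(x' − x̄) = [25]
z = y + H·x̄ = [25] + [-23] = [2]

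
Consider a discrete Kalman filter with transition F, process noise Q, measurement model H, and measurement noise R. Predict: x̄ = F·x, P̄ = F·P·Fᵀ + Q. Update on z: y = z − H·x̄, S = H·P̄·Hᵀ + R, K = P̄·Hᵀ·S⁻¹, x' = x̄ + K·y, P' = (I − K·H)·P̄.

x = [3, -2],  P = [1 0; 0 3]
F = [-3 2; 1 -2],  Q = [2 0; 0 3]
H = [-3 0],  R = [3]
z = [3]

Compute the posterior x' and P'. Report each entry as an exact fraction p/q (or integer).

x̄ = F·x = [-13, 7]
P̄ = F·P·Fᵀ + Q = [23 -15; -15 16]
y = z − H·x̄ = [-36]
S = H·P̄·Hᵀ + R = [210]
K = P̄·Hᵀ·S⁻¹ = [-23/70; 3/14]
x' = x̄ + K·y = [-41/35, -5/7]
P' = (I − K·H)·P̄ = [23/70 -3/14; -3/14 89/14]

x' = [-41/35, -5/7]
P' = [23/70 -3/14; -3/14 89/14]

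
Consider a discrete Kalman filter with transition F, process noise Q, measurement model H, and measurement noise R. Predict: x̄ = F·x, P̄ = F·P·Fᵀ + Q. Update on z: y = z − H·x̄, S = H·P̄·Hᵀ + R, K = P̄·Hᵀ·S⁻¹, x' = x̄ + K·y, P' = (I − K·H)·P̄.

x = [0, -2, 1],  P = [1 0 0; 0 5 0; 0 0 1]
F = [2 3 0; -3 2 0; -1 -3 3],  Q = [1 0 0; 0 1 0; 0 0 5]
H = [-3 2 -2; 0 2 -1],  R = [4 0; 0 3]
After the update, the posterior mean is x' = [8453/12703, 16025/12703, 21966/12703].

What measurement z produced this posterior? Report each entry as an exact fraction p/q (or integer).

z = [-3, 1]

x̄ = F·x = [-6, -4, 9]
P̄ = F·P·Fᵀ + Q = [50 24 -47; 24 30 -27; -47 -27 60]
S = H·P̄·Hᵀ + R = [178 117; 117 291]
K = P̄·Hᵀ·S⁻¹ = [-4481/12703 17846/38109; 681/12703 3524/12703; 1245/12703 -5477/12703]
x' − x̄ = [84671/12703, 66837/12703, -92361/12703] = K·y
y = (KᵀK)⁻¹·Kᵀ·(x' − x̄) = [5, 18]
z = y + H·x̄ = [5, 18] + [-8, -17] = [-3, 1]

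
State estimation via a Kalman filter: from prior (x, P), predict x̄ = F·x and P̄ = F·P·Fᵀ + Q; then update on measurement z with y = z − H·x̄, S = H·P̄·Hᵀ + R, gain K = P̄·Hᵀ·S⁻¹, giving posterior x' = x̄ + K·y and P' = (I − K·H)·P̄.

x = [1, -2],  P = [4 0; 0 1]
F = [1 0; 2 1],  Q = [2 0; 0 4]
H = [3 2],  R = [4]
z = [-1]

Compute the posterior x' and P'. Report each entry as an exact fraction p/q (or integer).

x̄ = F·x = [1, 0]
P̄ = F·P·Fᵀ + Q = [6 8; 8 21]
y = z − H·x̄ = [-4]
S = H·P̄·Hᵀ + R = [238]
K = P̄·Hᵀ·S⁻¹ = [1/7; 33/119]
x' = x̄ + K·y = [3/7, -132/119]
P' = (I − K·H)·P̄ = [8/7 -10/7; -10/7 321/119]

x' = [3/7, -132/119]
P' = [8/7 -10/7; -10/7 321/119]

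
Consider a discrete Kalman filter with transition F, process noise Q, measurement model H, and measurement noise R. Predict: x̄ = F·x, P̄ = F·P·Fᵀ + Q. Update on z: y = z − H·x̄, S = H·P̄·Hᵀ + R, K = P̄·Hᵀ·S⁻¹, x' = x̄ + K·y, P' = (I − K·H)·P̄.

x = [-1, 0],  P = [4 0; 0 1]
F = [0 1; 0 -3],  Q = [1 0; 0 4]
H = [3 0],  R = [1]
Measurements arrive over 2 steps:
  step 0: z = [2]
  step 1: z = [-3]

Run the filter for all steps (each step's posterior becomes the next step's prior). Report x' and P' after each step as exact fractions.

step 0: x' = [12/19, -18/19], P' = [2/19 -3/19; -3/19 166/19]
step 1: x' = [-1683/1684, 2511/842], P' = [185/1684 -249/842; -249/842 5419/421]

step 0: x̄ = F·x = [0, 0]
step 0: P̄ = F·P·Fᵀ + Q = [2 -3; -3 13]
step 0: y = z − H·x̄ = [2]
step 0: S = H·P̄·Hᵀ + R = [19]
step 0: K = P̄·Hᵀ·S⁻¹ = [6/19; -9/19]
step 0: x' = x̄ + K·y = [12/19, -18/19]
step 0: P' = (I − K·H)·P̄ = [2/19 -3/19; -3/19 166/19]
step 1: x̄ = F·x = [-18/19, 54/19]
step 1: P̄ = F·P·Fᵀ + Q = [185/19 -498/19; -498/19 1570/19]
step 1: y = z − H·x̄ = [-3/19]
step 1: S = H·P̄·Hᵀ + R = [1684/19]
step 1: K = P̄·Hᵀ·S⁻¹ = [555/1684; -747/842]
step 1: x' = x̄ + K·y = [-1683/1684, 2511/842]
step 1: P' = (I − K·H)·P̄ = [185/1684 -249/842; -249/842 5419/421]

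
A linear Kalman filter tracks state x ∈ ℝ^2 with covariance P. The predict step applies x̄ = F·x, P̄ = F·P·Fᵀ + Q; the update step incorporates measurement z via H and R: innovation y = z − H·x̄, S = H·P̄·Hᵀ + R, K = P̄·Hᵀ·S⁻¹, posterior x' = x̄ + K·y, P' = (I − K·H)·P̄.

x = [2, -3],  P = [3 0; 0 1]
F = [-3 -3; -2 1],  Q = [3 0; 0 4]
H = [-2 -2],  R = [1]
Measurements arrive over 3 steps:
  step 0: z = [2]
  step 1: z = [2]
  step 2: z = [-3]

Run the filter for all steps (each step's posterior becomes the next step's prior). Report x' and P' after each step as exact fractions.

step 0: x̄ = F·x = [3, -7]
step 0: P̄ = F·P·Fᵀ + Q = [39 15; 15 17]
step 0: y = z − H·x̄ = [-6]
step 0: S = H·P̄·Hᵀ + R = [345]
step 0: K = P̄·Hᵀ·S⁻¹ = [-36/115; -64/345]
step 0: x' = x̄ + K·y = [561/115, -677/115]
step 0: P' = (I − K·H)·P̄ = [597/115 -579/115; -579/115 1769/345]
step 1: x̄ = F·x = [348/115, -1799/115]
step 1: P̄ = F·P·Fᵀ + Q = [603/115 76/115; 76/115 17261/345]
step 1: y = z − H·x̄ = [-2672/115]
step 1: S = H·P̄·Hᵀ + R = [78449/345]
step 1: K = P̄·Hᵀ·S⁻¹ = [-582/11207; -34978/78449]
step 1: x' = x̄ + K·y = [47436/11207, -414509/78449]
step 1: P' = (I − K·H)·P̄ = [7413/1601 -51600/11207; -51600/11207 378689/78449]
step 2: x̄ = F·x = [247371/78449, -1078613/78449]
step 2: P̄ = F·P·Fᵀ + Q = [411081/78449 -40245/78449; -40245/78449 3590233/78449]
step 2: y = z − H·x̄ = [-1897831/78449]
step 2: S = H·P̄·Hᵀ + R = [15761745/78449]
step 2: K = P̄·Hᵀ·S⁻¹ = [-82408/1751305; -7099976/15761745]
step 2: x' = x̄ + K·y = [7515947/1751305, -44949821/15761745]
step 2: P' = (I − K·H)·P̄ = [8397921/1751305 -8356717/1751305; -8356717/1751305 78760441/15761745]

step 0: x' = [561/115, -677/115], P' = [597/115 -579/115; -579/115 1769/345]
step 1: x' = [47436/11207, -414509/78449], P' = [7413/1601 -51600/11207; -51600/11207 378689/78449]
step 2: x' = [7515947/1751305, -44949821/15761745], P' = [8397921/1751305 -8356717/1751305; -8356717/1751305 78760441/15761745]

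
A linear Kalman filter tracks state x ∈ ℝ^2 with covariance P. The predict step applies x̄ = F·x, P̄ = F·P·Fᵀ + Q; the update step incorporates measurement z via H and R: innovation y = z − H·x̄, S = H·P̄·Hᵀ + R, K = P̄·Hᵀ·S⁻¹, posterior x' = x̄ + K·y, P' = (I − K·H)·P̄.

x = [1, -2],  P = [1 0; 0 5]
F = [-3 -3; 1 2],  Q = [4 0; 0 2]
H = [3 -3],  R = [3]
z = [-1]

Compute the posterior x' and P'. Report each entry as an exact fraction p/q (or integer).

x̄ = F·x = [3, -3]
P̄ = F·P·Fᵀ + Q = [58 -33; -33 23]
y = z − H·x̄ = [-19]
S = H·P̄·Hᵀ + R = [1326]
K = P̄·Hᵀ·S⁻¹ = [7/34; -28/221]
x' = x̄ + K·y = [-31/34, -131/221]
P' = (I − K·H)·P̄ = [61/34 27/17; 27/17 379/221]

x' = [-31/34, -131/221]
P' = [61/34 27/17; 27/17 379/221]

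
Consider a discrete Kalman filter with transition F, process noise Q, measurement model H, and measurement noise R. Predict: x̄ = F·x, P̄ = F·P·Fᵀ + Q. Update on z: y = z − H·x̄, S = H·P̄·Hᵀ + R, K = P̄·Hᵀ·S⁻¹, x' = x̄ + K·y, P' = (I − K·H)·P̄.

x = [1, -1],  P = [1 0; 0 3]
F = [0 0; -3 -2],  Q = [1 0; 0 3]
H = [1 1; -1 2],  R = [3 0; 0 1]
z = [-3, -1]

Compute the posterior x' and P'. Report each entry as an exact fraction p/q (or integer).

x' = [-73/107, -511/535]
P' = [63/107 24/107; 24/107 168/535]

x̄ = F·x = [0, -1]
P̄ = F·P·Fᵀ + Q = [1 0; 0 24]
y = z − H·x̄ = [-2, 1]
S = H·P̄·Hᵀ + R = [28 47; 47 98]
K = P̄·Hᵀ·S⁻¹ = [29/107 -15/107; 96/535 216/535]
x' = x̄ + K·y = [-73/107, -511/535]
P' = (I − K·H)·P̄ = [63/107 24/107; 24/107 168/535]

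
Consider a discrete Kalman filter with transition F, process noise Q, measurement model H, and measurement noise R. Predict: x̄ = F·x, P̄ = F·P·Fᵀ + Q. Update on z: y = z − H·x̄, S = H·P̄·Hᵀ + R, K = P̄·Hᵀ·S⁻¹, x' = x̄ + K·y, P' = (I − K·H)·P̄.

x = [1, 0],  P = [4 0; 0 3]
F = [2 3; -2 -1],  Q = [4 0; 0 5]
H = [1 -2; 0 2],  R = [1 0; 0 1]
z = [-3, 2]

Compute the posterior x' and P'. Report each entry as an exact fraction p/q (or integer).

x' = [-835/784, 759/784]
P' = [1357/784 327/784; 327/784 527/2352]

x̄ = F·x = [2, -2]
P̄ = F·P·Fᵀ + Q = [47 -25; -25 24]
y = z − H·x̄ = [-9, 6]
S = H·P̄·Hᵀ + R = [244 -146; -146 97]
K = P̄·Hᵀ·S⁻¹ = [703/784 327/392; -73/2352 527/1176]
x' = x̄ + K·y = [-835/784, 759/784]
P' = (I − K·H)·P̄ = [1357/784 327/784; 327/784 527/2352]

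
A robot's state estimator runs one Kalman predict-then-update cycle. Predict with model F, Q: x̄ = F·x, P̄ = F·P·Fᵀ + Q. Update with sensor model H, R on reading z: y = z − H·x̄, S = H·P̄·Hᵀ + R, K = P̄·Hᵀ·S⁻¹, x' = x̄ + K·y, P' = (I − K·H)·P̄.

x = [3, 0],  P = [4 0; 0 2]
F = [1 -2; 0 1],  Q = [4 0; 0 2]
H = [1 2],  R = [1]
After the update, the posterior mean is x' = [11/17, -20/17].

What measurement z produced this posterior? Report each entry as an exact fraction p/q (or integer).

z = [-2]

x̄ = F·x = [3, 0]
P̄ = F·P·Fᵀ + Q = [16 -4; -4 4]
S = H·P̄·Hᵀ + R = [17]
K = P̄·Hᵀ·S⁻¹ = [8/17; 4/17]
x' − x̄ = [-40/17, -20/17] = K·y
y = (KᵀK)⁻¹·Kᵀ·(x' − x̄) = [-5]
z = y + H·x̄ = [-5] + [3] = [-2]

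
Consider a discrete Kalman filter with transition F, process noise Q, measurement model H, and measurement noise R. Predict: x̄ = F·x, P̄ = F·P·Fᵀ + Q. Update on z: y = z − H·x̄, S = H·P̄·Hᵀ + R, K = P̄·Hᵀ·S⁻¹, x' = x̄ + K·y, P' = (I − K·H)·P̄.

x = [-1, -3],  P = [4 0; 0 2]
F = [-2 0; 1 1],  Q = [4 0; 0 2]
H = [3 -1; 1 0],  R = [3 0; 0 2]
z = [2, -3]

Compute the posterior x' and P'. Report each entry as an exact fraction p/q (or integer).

x' = [-300/317, -1288/317]
P' = [156/317 264/317; 264/317 1032/317]

x̄ = F·x = [2, -4]
P̄ = F·P·Fᵀ + Q = [20 -8; -8 8]
y = z − H·x̄ = [-8, -5]
S = H·P̄·Hᵀ + R = [239 68; 68 22]
K = P̄·Hᵀ·S⁻¹ = [68/317 78/317; -80/317 132/317]
x' = x̄ + K·y = [-300/317, -1288/317]
P' = (I − K·H)·P̄ = [156/317 264/317; 264/317 1032/317]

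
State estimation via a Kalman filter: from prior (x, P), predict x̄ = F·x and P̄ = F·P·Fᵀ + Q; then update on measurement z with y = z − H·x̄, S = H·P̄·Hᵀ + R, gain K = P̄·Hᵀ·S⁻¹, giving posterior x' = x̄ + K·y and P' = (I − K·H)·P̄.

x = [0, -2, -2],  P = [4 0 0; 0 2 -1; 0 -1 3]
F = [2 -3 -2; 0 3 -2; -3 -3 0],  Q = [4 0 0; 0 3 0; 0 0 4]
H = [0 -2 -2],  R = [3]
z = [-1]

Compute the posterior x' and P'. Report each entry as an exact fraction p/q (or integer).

x' = [2482/223, -740/223, 862/223]
P' = [7178/223 174/223 -228/223; 174/223 8271/223 -8208/223; -228/223 -8208/223 8310/223]

x̄ = F·x = [10, -2, 6]
P̄ = F·P·Fᵀ + Q = [38 -6 -12; -6 45 -24; -12 -24 58]
y = z − H·x̄ = [7]
S = H·P̄·Hᵀ + R = [223]
K = P̄·Hᵀ·S⁻¹ = [36/223; -42/223; -68/223]
x' = x̄ + K·y = [2482/223, -740/223, 862/223]
P' = (I − K·H)·P̄ = [7178/223 174/223 -228/223; 174/223 8271/223 -8208/223; -228/223 -8208/223 8310/223]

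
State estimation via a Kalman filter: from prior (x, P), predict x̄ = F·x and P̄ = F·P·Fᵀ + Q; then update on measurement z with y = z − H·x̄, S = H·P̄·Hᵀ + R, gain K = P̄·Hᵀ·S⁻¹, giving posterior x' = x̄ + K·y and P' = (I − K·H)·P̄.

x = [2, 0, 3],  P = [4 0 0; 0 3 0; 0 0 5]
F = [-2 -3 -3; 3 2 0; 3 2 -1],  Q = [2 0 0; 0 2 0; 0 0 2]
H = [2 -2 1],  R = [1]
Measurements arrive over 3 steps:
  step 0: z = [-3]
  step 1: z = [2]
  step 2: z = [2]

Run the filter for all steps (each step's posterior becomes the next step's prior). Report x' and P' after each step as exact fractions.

step 0: x̄ = F·x = [-13, 6, 3]
step 0: P̄ = F·P·Fᵀ + Q = [90 -42 -27; -42 50 48; -27 48 55]
step 0: y = z − H·x̄ = [32]
step 0: S = H·P̄·Hᵀ + R = [652]
step 0: K = P̄·Hᵀ·S⁻¹ = [237/652; -34/163; -95/652]
step 0: x' = x̄ + K·y = [-223/163, -110/163, -271/163]
step 0: P' = (I − K·H)·P̄ = [2511/652 1212/163 4911/652; 1212/163 3526/163 4594/163; 4911/652 4594/163 26835/652]
step 1: x̄ = F·x = [1589/163, -889/163, -618/163]
step 1: P̄ = F·P·Fᵀ + Q = [827675/652 -317169/652 -85857/326; -317169/652 138495/652 42853/326; -85857/326 42853/326 15590/163]
step 1: y = z − H·x̄ = [-4012/163]
step 1: S = H·P̄·Hᵀ + R = [1358841/163]
step 1: K = P̄·Hᵀ·S⁻¹ = [1058987/2717682; -412811/2717682; -113120/1358841]
step 1: x' = x̄ + K·y = [213929/1358841, -2330741/1358841, -2367646/1358841]
step 1: P' = (I − K·H)·P̄ = [9893431/2717682 9477364/1358841 19181581/2717682; 9477364/1358841 54539149/2717682 70756031/2717682; 19181581/2717682 70756031/2717682 51461330/1358841]
step 2: x̄ = F·x = [13667303/1358841, -4019695/1358841, -550683/452947]
step 2: P̄ = F·P·Fᵀ + Q = [3193409635/2717682 -1230177359/2717682 -111796354/452947; -1230177359/2717682 540089575/2717682 55932901/452947; -111796354/452947 55932901/452947 81632875/905894]
step 2: y = z − H·x̄ = [-10334755/452947]
step 2: S = H·P̄·Hᵀ + R = [6999176633/905894]
step 2: K = P̄·Hᵀ·S⁻¹ = [2725465288/6999176633; -1068312154/6999176633; -589284145/6999176633]
step 2: x' = x̄ + K·y = [24636038557/20997529899, 11011614625/20997529899, 4936073488/6999176633]
step 2: P' = (I − K·H)·P̄ = [147379248809/41995059798 275340054947/41995059798 45379067334/6999176633; 275340054947/41995059798 786647793041/41995059798 169367600544/6999176633; 45379067334/6999176633 169367600544/6999176633 247387782275/6999176633]

step 0: x' = [-223/163, -110/163, -271/163], P' = [2511/652 1212/163 4911/652; 1212/163 3526/163 4594/163; 4911/652 4594/163 26835/652]
step 1: x' = [213929/1358841, -2330741/1358841, -2367646/1358841], P' = [9893431/2717682 9477364/1358841 19181581/2717682; 9477364/1358841 54539149/2717682 70756031/2717682; 19181581/2717682 70756031/2717682 51461330/1358841]
step 2: x' = [24636038557/20997529899, 11011614625/20997529899, 4936073488/6999176633], P' = [147379248809/41995059798 275340054947/41995059798 45379067334/6999176633; 275340054947/41995059798 786647793041/41995059798 169367600544/6999176633; 45379067334/6999176633 169367600544/6999176633 247387782275/6999176633]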